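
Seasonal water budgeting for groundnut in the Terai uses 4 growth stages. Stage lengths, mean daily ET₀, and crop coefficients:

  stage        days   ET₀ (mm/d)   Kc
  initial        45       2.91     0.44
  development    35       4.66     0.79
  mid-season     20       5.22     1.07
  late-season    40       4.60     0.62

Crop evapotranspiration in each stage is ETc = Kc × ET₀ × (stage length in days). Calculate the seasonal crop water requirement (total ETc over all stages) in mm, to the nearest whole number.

412 mm

initial: 0.44 × 2.91 × 45 = 57.62 mm
development: 0.79 × 4.66 × 35 = 128.85 mm
mid-season: 1.07 × 5.22 × 20 = 111.71 mm
late-season: 0.62 × 4.60 × 40 = 114.08 mm
Seasonal total = 412.26 mm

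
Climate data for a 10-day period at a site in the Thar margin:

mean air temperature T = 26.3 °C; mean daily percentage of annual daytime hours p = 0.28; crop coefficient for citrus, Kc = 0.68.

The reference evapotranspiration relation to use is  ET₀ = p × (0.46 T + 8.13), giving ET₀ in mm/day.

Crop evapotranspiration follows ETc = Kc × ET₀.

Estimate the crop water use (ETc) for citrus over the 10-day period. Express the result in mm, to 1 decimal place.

38.5 mm

ET₀ = 0.28 × (0.46 × 26.3 + 8.13) = 0.28 × 20.228 = 5.6638 mm/d
ETc = Kc × ET₀ = 0.68 × 5.6638 = 3.8514 mm/d
Over 10 days: 3.8514 × 10 = 38.514 mm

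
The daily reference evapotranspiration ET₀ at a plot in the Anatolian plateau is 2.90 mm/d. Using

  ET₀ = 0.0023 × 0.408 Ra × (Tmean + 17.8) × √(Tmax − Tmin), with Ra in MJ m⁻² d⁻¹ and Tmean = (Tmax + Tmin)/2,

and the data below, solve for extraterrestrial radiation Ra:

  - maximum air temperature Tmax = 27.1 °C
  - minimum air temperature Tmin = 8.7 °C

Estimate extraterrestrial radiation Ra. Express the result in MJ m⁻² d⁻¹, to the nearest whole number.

Tmean = (27.1+8.7)/2 = 17.90 °C; ΔT = 18.4
Ra = ET₀ / [0.0023 × 0.408 × (Tmean+17.8) × √ΔT]
   = 2.90 / (0.0023 × 0.408 × 35.70 × 4.2895) = 20.181 MJ m⁻² d⁻¹

20 MJ m⁻² d⁻¹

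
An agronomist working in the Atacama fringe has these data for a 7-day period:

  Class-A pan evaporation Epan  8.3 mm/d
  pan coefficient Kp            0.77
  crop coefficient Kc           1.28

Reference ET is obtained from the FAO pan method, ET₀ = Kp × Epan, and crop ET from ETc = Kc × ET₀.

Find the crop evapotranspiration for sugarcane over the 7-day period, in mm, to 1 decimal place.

ET₀ = 0.77 × 8.3 = 6.3910 mm/d
ETc = Kc × ET₀ = 1.28 × 6.3910 = 8.1805 mm/d
Over 7 days: 8.1805 × 7 = 57.264 mm

57.3 mm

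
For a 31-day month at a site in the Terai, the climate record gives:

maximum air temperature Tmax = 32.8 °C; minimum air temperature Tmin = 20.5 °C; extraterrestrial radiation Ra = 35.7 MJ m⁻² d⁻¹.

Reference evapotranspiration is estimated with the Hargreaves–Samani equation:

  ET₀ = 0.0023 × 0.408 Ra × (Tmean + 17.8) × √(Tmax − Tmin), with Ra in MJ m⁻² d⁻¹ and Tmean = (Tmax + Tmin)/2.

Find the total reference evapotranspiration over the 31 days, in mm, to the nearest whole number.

Tmean = (32.8 + 20.5)/2 = 26.65 °C
0.408 Ra = 0.408 × 35.7 = 14.5656 mm/d equivalent
ET₀ = 0.0023 × 14.5656 × (26.65 + 17.8) × √12.3 = 0.0023 × 14.5656 × 44.45 × 3.5071 = 5.2225 mm/d
Over 31 days: 5.2225 × 31 = 161.898 mm

162 mm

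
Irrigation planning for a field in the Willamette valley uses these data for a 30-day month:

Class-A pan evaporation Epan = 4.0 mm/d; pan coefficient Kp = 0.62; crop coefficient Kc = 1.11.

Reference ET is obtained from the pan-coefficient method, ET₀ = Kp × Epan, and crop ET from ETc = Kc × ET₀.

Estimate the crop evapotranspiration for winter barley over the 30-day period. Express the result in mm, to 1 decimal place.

82.6 mm

ET₀ = 0.62 × 4.0 = 2.4800 mm/d
ETc = Kc × ET₀ = 1.11 × 2.4800 = 2.7528 mm/d
Over 30 days: 2.7528 × 30 = 82.584 mm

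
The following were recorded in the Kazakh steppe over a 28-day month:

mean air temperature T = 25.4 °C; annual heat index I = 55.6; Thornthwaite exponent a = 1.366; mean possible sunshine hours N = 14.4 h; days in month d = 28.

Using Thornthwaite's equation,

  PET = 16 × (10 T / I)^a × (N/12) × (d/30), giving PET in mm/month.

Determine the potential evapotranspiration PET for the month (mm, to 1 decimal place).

10T/I = 10 × 25.4 / 55.6 = 4.5683
(10T/I)^a = 4.5683^1.366 = 7.9657
Uncorrected PET = 16 × 7.9657 = 127.451 mm
Correction = (N/12)(d/30) = (14.4/12)(28/30) = 1.1200
PET = 127.451 × 1.1200 = 142.745 mm/month

142.7 mm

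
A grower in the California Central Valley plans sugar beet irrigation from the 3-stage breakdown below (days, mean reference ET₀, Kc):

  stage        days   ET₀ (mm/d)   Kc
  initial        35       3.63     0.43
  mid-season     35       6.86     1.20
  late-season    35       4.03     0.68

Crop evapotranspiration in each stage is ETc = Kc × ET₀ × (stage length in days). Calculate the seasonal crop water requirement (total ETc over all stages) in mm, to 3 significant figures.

initial: 0.43 × 3.63 × 35 = 54.63 mm
mid-season: 1.20 × 6.86 × 35 = 288.12 mm
late-season: 0.68 × 4.03 × 35 = 95.91 mm
Seasonal total = 438.66 mm

439 mm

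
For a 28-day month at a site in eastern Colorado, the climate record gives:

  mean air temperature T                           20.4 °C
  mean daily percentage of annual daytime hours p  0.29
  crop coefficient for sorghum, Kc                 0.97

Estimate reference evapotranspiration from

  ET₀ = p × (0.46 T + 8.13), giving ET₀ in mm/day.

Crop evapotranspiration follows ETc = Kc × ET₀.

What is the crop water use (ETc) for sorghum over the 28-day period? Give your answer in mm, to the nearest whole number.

138 mm

ET₀ = 0.29 × (0.46 × 20.4 + 8.13) = 0.29 × 17.514 = 5.0791 mm/d
ETc = Kc × ET₀ = 0.97 × 5.0791 = 4.9267 mm/d
Over 28 days: 4.9267 × 28 = 137.948 mm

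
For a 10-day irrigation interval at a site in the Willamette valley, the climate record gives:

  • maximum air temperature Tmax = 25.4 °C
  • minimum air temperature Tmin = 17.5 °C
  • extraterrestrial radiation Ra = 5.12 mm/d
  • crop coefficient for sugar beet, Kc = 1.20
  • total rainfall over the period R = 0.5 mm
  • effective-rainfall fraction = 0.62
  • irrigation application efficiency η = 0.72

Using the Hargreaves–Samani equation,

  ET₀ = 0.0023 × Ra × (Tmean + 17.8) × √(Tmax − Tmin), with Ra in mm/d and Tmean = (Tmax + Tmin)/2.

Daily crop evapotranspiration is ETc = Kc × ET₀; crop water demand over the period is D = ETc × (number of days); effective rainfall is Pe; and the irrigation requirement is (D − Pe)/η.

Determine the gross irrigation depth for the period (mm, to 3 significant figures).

Tmean = (25.4 + 17.5)/2 = 21.45 °C
ET₀ = 0.0023 × 5.12 × (21.45 + 17.8) × √7.9 = 0.0023 × 5.12 × 39.25 × 2.8107 = 1.2991 mm/d
ETc = Kc × ET₀ = 1.20 × 1.2991 = 1.5589 mm/d
Crop demand D = ETc × 10 d = 1.5589 × 10 = 15.589 mm
Pe = 0.62 × 0.5 = 0.310 mm
D − Pe = 15.589 − 0.310 = 15.279 mm
Gross irrigation = 15.279 / 0.72 = 21.221 mm

21.2 mm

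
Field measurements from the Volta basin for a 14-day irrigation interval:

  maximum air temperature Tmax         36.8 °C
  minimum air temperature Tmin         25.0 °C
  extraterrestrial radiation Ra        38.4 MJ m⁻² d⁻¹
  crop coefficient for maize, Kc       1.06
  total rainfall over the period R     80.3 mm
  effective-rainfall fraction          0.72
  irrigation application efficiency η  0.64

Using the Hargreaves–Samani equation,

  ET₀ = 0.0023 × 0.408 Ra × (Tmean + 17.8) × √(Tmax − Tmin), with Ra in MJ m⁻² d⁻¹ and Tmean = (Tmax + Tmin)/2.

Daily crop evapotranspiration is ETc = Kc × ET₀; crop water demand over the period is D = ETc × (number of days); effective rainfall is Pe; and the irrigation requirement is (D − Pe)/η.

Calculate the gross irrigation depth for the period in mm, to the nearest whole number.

49 mm

Tmean = (36.8 + 25.0)/2 = 30.90 °C
0.408 Ra = 0.408 × 38.4 = 15.6672 mm/d equivalent
ET₀ = 0.0023 × 15.6672 × (30.90 + 17.8) × √11.8 = 0.0023 × 15.6672 × 48.70 × 3.4351 = 6.0282 mm/d
ETc = Kc × ET₀ = 1.06 × 6.0282 = 6.3899 mm/d
Crop demand D = ETc × 14 d = 6.3899 × 14 = 89.459 mm
Pe = 0.72 × 80.3 = 57.816 mm
D − Pe = 89.459 − 57.816 = 31.643 mm
Gross irrigation = 31.643 / 0.64 = 49.442 mm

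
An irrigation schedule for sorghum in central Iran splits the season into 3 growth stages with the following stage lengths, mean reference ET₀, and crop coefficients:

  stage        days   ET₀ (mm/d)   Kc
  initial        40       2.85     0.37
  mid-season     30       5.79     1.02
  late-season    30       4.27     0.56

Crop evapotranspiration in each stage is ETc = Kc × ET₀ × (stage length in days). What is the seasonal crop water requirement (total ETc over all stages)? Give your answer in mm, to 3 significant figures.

initial: 0.37 × 2.85 × 40 = 42.18 mm
mid-season: 1.02 × 5.79 × 30 = 177.17 mm
late-season: 0.56 × 4.27 × 30 = 71.74 mm
Seasonal total = 291.09 mm

291 mm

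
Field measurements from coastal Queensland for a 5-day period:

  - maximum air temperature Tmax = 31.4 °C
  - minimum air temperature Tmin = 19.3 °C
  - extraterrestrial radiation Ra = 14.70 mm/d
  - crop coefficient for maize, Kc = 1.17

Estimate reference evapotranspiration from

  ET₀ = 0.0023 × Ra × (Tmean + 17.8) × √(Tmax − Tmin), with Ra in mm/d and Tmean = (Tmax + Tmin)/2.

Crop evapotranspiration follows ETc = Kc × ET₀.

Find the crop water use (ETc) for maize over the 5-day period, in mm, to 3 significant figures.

Tmean = (31.4 + 19.3)/2 = 25.35 °C
ET₀ = 0.0023 × 14.70 × (25.35 + 17.8) × √12.1 = 0.0023 × 14.70 × 43.15 × 3.4785 = 5.0748 mm/d
ETc = Kc × ET₀ = 1.17 × 5.0748 = 5.9375 mm/d
Over 5 days: 5.9375 × 5 = 29.688 mm

29.7 mm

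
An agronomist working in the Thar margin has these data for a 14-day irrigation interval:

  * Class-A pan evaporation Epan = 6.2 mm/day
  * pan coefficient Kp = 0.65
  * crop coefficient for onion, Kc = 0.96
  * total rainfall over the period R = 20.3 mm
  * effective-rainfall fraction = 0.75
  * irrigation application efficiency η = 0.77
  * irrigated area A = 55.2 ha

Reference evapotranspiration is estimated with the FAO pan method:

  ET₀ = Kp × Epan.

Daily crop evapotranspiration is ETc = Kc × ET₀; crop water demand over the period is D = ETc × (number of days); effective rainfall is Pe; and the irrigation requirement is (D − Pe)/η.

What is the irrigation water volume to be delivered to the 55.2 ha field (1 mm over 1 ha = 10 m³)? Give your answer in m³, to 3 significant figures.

27900 m³

ET₀ = 0.65 × 6.2 = 4.0300 mm/d
ETc = Kc × ET₀ = 0.96 × 4.0300 = 3.8688 mm/d
Crop demand D = ETc × 14 d = 3.8688 × 14 = 54.163 mm
Pe = 0.75 × 20.3 = 15.225 mm
D − Pe = 54.163 − 15.225 = 38.938 mm
Gross irrigation = 38.938 / 0.77 = 50.569 mm
Volume = 50.569 mm × 55.2 ha × 10 = 27914.1 m³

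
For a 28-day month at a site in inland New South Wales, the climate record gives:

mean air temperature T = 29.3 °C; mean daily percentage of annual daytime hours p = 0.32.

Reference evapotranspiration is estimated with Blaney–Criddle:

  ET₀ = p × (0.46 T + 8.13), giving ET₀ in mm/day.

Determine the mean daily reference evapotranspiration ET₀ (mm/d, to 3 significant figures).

6.91 mm/d

ET₀ = 0.32 × (0.46 × 29.3 + 8.13) = 0.32 × 21.608 = 6.9146 mm/d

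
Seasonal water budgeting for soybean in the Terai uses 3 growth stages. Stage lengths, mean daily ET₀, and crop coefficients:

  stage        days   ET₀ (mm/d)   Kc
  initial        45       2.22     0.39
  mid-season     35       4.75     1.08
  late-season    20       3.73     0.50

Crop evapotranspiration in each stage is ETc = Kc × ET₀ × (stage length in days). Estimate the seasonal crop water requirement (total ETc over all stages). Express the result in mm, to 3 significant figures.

initial: 0.39 × 2.22 × 45 = 38.96 mm
mid-season: 1.08 × 4.75 × 35 = 179.55 mm
late-season: 0.50 × 3.73 × 20 = 37.30 mm
Seasonal total = 255.81 mm

256 mm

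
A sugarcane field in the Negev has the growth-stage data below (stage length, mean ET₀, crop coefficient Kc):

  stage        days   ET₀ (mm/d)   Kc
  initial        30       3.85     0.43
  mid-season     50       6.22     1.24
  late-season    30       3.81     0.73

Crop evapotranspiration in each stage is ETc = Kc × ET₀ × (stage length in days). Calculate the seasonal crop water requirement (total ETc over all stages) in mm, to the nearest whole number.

initial: 0.43 × 3.85 × 30 = 49.67 mm
mid-season: 1.24 × 6.22 × 50 = 385.64 mm
late-season: 0.73 × 3.81 × 30 = 83.44 mm
Seasonal total = 518.75 mm

519 mm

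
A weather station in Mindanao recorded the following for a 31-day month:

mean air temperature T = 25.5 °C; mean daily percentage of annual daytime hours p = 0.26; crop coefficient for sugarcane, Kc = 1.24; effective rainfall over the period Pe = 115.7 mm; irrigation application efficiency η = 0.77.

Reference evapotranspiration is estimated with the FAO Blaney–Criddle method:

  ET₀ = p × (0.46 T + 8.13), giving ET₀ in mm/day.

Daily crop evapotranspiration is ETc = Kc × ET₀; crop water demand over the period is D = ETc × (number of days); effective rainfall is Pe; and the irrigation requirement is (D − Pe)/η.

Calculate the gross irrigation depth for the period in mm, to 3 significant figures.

ET₀ = 0.26 × (0.46 × 25.5 + 8.13) = 0.26 × 19.860 = 5.1636 mm/d
ETc = Kc × ET₀ = 1.24 × 5.1636 = 6.4029 mm/d
Crop demand D = ETc × 31 d = 6.4029 × 31 = 198.490 mm
D − Pe = 198.490 − 115.7 = 82.790 mm
Gross irrigation = 82.790 / 0.77 = 107.519 mm

108 mm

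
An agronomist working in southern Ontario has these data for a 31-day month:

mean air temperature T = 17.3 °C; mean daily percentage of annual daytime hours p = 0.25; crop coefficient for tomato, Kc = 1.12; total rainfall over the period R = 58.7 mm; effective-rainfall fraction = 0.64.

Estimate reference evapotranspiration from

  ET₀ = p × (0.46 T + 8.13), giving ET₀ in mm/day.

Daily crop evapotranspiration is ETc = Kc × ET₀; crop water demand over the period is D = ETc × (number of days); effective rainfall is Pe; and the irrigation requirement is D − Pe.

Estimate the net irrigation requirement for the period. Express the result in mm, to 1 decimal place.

102.1 mm

ET₀ = 0.25 × (0.46 × 17.3 + 8.13) = 0.25 × 16.088 = 4.0220 mm/d
ETc = Kc × ET₀ = 1.12 × 4.0220 = 4.5046 mm/d
Crop demand D = ETc × 31 d = 4.5046 × 31 = 139.643 mm
Pe = 0.64 × 58.7 = 37.568 mm
D − Pe = 139.643 − 37.568 = 102.075 mm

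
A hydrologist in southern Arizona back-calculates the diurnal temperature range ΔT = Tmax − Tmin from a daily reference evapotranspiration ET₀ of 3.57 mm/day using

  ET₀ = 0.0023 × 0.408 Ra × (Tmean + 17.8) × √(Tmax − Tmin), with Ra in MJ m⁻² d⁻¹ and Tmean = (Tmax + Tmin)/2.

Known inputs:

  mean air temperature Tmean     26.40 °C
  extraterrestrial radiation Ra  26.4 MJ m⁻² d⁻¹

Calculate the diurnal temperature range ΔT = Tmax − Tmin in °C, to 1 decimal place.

10.6 °C

√ΔT = ET₀ / [0.0023 × 0.408 × Ra × (Tmean+17.8)] = 3.57 / (0.0023 × 10.7712 × 44.20) = 3.2603
ΔT = 3.2603² = 10.630 °C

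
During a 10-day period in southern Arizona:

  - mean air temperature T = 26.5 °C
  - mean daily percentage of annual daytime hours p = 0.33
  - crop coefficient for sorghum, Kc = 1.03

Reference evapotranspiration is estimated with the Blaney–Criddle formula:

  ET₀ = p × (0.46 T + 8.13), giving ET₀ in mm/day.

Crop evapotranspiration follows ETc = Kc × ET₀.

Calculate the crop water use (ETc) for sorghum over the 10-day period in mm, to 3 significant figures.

69.1 mm

ET₀ = 0.33 × (0.46 × 26.5 + 8.13) = 0.33 × 20.320 = 6.7056 mm/d
ETc = Kc × ET₀ = 1.03 × 6.7056 = 6.9068 mm/d
Over 10 days: 6.9068 × 10 = 69.068 mm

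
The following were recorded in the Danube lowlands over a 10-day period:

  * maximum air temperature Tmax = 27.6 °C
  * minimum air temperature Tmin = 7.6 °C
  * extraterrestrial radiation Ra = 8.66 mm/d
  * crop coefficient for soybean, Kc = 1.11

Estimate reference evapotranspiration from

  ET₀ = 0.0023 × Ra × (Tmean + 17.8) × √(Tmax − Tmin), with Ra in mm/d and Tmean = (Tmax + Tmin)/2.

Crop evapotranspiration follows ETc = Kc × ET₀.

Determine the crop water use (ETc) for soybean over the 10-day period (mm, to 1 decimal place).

Tmean = (27.6 + 7.6)/2 = 17.60 °C
ET₀ = 0.0023 × 8.66 × (17.60 + 17.8) × √20.0 = 0.0023 × 8.66 × 35.40 × 4.4721 = 3.1533 mm/d
ETc = Kc × ET₀ = 1.11 × 3.1533 = 3.5002 mm/d
Over 10 days: 3.5002 × 10 = 35.002 mm

35.0 mm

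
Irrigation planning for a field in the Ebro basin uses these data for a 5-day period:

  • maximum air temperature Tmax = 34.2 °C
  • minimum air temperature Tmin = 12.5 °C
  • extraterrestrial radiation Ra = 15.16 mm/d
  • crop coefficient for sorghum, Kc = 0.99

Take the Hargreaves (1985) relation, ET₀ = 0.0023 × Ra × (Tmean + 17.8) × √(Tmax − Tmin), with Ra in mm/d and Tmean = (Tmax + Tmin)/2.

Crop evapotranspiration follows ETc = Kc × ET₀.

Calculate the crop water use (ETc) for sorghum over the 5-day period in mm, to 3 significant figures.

33.1 mm

Tmean = (34.2 + 12.5)/2 = 23.35 °C
ET₀ = 0.0023 × 15.16 × (23.35 + 17.8) × √21.7 = 0.0023 × 15.16 × 41.15 × 4.6583 = 6.6838 mm/d
ETc = Kc × ET₀ = 0.99 × 6.6838 = 6.6170 mm/d
Over 5 days: 6.6170 × 5 = 33.085 mm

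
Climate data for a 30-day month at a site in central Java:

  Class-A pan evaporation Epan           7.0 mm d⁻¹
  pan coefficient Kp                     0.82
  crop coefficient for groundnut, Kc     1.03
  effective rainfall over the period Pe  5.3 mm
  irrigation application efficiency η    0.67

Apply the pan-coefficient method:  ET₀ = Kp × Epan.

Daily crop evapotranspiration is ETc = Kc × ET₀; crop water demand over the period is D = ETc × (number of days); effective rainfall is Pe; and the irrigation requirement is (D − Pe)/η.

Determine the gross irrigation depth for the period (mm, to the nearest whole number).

257 mm

ET₀ = 0.82 × 7.0 = 5.7400 mm/d
ETc = Kc × ET₀ = 1.03 × 5.7400 = 5.9122 mm/d
Crop demand D = ETc × 30 d = 5.9122 × 30 = 177.366 mm
D − Pe = 177.366 − 5.3 = 172.066 mm
Gross irrigation = 172.066 / 0.67 = 256.815 mm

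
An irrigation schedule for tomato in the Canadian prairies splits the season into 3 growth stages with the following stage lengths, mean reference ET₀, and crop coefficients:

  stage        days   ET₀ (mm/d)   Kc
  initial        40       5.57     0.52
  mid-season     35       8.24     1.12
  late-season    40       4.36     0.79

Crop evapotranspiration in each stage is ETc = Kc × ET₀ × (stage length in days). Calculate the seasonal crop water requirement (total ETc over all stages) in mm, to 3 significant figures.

initial: 0.52 × 5.57 × 40 = 115.86 mm
mid-season: 1.12 × 8.24 × 35 = 323.01 mm
late-season: 0.79 × 4.36 × 40 = 137.78 mm
Seasonal total = 576.65 mm

577 mm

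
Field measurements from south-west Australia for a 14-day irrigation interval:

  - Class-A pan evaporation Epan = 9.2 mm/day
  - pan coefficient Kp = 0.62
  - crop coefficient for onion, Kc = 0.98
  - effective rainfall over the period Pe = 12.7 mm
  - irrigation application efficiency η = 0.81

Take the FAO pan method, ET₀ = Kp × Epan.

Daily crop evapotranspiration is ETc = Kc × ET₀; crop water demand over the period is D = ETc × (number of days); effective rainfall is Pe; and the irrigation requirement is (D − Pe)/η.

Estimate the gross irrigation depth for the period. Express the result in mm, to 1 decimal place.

80.9 mm

ET₀ = 0.62 × 9.2 = 5.7040 mm/d
ETc = Kc × ET₀ = 0.98 × 5.7040 = 5.5899 mm/d
Crop demand D = ETc × 14 d = 5.5899 × 14 = 78.259 mm
D − Pe = 78.259 − 12.7 = 65.559 mm
Gross irrigation = 65.559 / 0.81 = 80.937 mm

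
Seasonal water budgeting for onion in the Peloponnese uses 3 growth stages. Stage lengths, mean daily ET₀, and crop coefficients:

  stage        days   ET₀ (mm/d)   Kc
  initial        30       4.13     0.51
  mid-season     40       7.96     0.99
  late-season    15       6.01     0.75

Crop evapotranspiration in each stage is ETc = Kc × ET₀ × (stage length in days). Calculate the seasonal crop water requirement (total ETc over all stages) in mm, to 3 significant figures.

initial: 0.51 × 4.13 × 30 = 63.19 mm
mid-season: 0.99 × 7.96 × 40 = 315.22 mm
late-season: 0.75 × 6.01 × 15 = 67.61 mm
Seasonal total = 446.02 mm

446 mm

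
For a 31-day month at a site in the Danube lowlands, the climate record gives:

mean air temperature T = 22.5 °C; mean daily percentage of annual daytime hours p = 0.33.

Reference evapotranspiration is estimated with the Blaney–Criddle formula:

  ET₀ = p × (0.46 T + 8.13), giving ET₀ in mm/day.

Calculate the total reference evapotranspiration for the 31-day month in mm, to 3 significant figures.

ET₀ = 0.33 × (0.46 × 22.5 + 8.13) = 0.33 × 18.480 = 6.0984 mm/d
Monthly total = 6.0984 × 31 = 189.050 mm

189 mm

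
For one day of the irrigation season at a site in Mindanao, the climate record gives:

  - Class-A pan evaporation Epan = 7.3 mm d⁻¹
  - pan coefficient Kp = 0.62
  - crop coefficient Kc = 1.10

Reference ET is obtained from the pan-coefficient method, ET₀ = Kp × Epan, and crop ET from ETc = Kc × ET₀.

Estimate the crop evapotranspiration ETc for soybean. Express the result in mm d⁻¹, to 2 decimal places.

4.98 mm d⁻¹

ET₀ = 0.62 × 7.3 = 4.5260 mm/d
ETc = Kc × ET₀ = 1.10 × 4.5260 = 4.9786 mm/d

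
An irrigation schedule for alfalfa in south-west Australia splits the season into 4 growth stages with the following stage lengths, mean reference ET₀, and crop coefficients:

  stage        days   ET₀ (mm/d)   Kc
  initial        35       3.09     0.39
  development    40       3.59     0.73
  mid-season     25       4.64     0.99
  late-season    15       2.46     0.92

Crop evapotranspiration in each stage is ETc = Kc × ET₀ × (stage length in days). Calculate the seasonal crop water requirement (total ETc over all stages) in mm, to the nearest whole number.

initial: 0.39 × 3.09 × 35 = 42.18 mm
development: 0.73 × 3.59 × 40 = 104.83 mm
mid-season: 0.99 × 4.64 × 25 = 114.84 mm
late-season: 0.92 × 2.46 × 15 = 33.95 mm
Seasonal total = 295.80 mm

296 mm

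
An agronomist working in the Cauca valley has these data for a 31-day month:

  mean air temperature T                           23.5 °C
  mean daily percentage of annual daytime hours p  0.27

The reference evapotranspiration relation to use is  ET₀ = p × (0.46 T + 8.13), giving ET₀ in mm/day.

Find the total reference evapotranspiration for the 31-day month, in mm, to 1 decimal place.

158.5 mm

ET₀ = 0.27 × (0.46 × 23.5 + 8.13) = 0.27 × 18.940 = 5.1138 mm/d
Monthly total = 5.1138 × 31 = 158.528 mm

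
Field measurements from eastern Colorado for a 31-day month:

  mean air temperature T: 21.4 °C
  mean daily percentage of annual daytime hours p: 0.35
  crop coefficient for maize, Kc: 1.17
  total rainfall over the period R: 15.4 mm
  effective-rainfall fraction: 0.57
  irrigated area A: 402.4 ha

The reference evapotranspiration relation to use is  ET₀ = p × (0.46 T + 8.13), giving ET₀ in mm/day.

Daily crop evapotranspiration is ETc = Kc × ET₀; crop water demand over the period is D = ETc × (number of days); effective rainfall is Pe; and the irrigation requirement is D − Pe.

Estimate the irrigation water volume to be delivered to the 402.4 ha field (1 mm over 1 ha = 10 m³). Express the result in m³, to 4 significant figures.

882800 m³

ET₀ = 0.35 × (0.46 × 21.4 + 8.13) = 0.35 × 17.974 = 6.2909 mm/d
ETc = Kc × ET₀ = 1.17 × 6.2909 = 7.3604 mm/d
Crop demand D = ETc × 31 d = 7.3604 × 31 = 228.172 mm
Pe = 0.57 × 15.4 = 8.778 mm
D − Pe = 228.172 − 8.778 = 219.394 mm
Volume = 219.394 mm × 402.4 ha × 10 = 882841.5 m³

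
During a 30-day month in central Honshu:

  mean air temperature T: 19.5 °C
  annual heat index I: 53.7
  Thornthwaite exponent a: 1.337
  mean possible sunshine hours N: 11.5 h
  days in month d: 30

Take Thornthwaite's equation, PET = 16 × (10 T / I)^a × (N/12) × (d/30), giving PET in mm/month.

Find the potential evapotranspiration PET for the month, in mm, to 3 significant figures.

86.0 mm

10T/I = 10 × 19.5 / 53.7 = 3.6313
(10T/I)^a = 3.6313^1.337 = 5.6079
Uncorrected PET = 16 × 5.6079 = 89.726 mm
Correction = (N/12)(d/30) = (11.5/12)(30/30) = 0.9583
PET = 89.726 × 0.9583 = 85.984 mm/month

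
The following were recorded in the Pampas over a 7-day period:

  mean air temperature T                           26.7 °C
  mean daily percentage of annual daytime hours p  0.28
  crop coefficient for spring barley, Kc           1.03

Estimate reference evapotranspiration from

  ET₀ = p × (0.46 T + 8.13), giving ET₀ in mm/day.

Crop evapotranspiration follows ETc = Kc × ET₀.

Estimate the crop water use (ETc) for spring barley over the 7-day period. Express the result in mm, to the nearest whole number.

ET₀ = 0.28 × (0.46 × 26.7 + 8.13) = 0.28 × 20.412 = 5.7154 mm/d
ETc = Kc × ET₀ = 1.03 × 5.7154 = 5.8869 mm/d
Over 7 days: 5.8869 × 7 = 41.208 mm

41 mm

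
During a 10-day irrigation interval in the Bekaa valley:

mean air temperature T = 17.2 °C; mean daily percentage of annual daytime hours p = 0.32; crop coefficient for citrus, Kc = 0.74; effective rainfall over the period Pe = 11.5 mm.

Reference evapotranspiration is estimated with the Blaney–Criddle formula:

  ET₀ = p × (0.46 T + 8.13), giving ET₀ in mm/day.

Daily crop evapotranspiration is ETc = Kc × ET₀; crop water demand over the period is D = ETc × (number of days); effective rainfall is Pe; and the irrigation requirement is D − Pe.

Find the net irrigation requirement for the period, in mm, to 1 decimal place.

26.5 mm

ET₀ = 0.32 × (0.46 × 17.2 + 8.13) = 0.32 × 16.042 = 5.1334 mm/d
ETc = Kc × ET₀ = 0.74 × 5.1334 = 3.7987 mm/d
Crop demand D = ETc × 10 d = 3.7987 × 10 = 37.987 mm
D − Pe = 37.987 − 11.5 = 26.487 mm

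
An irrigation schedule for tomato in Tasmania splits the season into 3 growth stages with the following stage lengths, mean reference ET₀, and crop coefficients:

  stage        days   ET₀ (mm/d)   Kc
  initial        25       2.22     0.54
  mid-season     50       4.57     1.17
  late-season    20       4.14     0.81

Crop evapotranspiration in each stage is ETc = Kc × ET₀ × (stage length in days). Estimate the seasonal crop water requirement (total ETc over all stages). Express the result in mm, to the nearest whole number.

364 mm

initial: 0.54 × 2.22 × 25 = 29.97 mm
mid-season: 1.17 × 4.57 × 50 = 267.35 mm
late-season: 0.81 × 4.14 × 20 = 67.07 mm
Seasonal total = 364.39 mm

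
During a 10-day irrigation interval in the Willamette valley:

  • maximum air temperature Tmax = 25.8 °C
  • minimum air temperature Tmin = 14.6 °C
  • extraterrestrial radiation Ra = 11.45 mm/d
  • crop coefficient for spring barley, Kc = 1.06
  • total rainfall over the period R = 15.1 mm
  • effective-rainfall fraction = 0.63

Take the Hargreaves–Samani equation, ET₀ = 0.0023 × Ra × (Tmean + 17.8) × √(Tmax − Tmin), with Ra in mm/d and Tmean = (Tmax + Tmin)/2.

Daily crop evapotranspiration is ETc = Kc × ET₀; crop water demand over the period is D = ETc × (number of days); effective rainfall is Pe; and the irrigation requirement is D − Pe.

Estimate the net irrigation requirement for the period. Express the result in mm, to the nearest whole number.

Tmean = (25.8 + 14.6)/2 = 20.20 °C
ET₀ = 0.0023 × 11.45 × (20.20 + 17.8) × √11.2 = 0.0023 × 11.45 × 38.00 × 3.3466 = 3.3490 mm/d
ETc = Kc × ET₀ = 1.06 × 3.3490 = 3.5499 mm/d
Crop demand D = ETc × 10 d = 3.5499 × 10 = 35.499 mm
Pe = 0.63 × 15.1 = 9.513 mm
D − Pe = 35.499 − 9.513 = 25.986 mm

26 mm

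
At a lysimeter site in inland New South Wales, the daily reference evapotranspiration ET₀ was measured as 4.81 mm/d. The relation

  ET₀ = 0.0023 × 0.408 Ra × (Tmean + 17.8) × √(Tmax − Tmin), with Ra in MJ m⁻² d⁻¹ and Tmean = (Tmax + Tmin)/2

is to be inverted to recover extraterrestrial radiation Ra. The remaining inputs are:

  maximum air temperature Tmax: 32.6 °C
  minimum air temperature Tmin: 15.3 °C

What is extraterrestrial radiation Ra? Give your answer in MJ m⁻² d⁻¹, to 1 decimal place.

Tmean = (32.6+15.3)/2 = 23.95 °C; ΔT = 17.3
Ra = ET₀ / [0.0023 × 0.408 × (Tmean+17.8) × √ΔT]
   = 4.81 / (0.0023 × 0.408 × 41.75 × 4.1593) = 29.518 MJ m⁻² d⁻¹

29.5 MJ m⁻² d⁻¹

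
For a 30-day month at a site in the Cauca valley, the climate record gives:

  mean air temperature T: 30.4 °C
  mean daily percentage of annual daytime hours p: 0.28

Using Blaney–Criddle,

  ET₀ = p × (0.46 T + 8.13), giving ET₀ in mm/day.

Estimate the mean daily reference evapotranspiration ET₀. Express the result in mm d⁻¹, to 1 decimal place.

ET₀ = 0.28 × (0.46 × 30.4 + 8.13) = 0.28 × 22.114 = 6.1919 mm/d

6.2 mm d⁻¹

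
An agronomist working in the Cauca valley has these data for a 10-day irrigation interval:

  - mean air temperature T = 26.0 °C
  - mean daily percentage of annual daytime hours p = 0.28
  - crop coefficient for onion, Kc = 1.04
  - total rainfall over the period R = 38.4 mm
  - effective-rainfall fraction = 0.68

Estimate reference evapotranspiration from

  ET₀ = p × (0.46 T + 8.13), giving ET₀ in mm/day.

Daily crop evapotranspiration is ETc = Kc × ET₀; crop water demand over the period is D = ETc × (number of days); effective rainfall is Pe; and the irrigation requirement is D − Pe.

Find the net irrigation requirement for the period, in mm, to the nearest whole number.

ET₀ = 0.28 × (0.46 × 26.0 + 8.13) = 0.28 × 20.090 = 5.6252 mm/d
ETc = Kc × ET₀ = 1.04 × 5.6252 = 5.8502 mm/d
Crop demand D = ETc × 10 d = 5.8502 × 10 = 58.502 mm
Pe = 0.68 × 38.4 = 26.112 mm
D − Pe = 58.502 − 26.112 = 32.390 mm

32 mm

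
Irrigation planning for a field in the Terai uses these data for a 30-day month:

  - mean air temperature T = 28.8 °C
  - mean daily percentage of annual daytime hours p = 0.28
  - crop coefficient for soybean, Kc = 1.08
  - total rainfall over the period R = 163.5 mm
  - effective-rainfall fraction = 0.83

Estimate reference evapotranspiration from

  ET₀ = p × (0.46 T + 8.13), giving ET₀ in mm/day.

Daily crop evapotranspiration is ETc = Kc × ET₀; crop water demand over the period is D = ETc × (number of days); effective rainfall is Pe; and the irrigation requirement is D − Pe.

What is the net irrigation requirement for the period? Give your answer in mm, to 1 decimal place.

ET₀ = 0.28 × (0.46 × 28.8 + 8.13) = 0.28 × 21.378 = 5.9858 mm/d
ETc = Kc × ET₀ = 1.08 × 5.9858 = 6.4647 mm/d
Crop demand D = ETc × 30 d = 6.4647 × 30 = 193.941 mm
Pe = 0.83 × 163.5 = 135.705 mm
D − Pe = 193.941 − 135.705 = 58.236 mm

58.2 mm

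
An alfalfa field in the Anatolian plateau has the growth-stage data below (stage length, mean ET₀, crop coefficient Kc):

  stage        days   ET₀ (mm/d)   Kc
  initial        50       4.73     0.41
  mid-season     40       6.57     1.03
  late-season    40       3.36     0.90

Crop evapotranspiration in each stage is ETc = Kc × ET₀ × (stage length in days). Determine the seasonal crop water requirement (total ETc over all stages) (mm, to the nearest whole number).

489 mm

initial: 0.41 × 4.73 × 50 = 96.97 mm
mid-season: 1.03 × 6.57 × 40 = 270.68 mm
late-season: 0.90 × 3.36 × 40 = 120.96 mm
Seasonal total = 488.61 mm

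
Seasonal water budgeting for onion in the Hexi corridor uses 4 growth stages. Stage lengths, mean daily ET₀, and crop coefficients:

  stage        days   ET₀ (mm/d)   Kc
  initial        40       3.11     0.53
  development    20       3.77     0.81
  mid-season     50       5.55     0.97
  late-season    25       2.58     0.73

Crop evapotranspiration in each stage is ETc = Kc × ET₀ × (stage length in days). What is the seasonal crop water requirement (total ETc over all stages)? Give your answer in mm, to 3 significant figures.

initial: 0.53 × 3.11 × 40 = 65.93 mm
development: 0.81 × 3.77 × 20 = 61.07 mm
mid-season: 0.97 × 5.55 × 50 = 269.18 mm
late-season: 0.73 × 2.58 × 25 = 47.09 mm
Seasonal total = 443.27 mm

443 mm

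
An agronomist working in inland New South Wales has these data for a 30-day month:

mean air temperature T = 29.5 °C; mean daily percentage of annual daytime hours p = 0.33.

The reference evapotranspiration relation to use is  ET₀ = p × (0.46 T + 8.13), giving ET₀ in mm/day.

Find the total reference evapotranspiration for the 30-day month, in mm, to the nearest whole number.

215 mm

ET₀ = 0.33 × (0.46 × 29.5 + 8.13) = 0.33 × 21.700 = 7.1610 mm/d
Monthly total = 7.1610 × 30 = 214.830 mm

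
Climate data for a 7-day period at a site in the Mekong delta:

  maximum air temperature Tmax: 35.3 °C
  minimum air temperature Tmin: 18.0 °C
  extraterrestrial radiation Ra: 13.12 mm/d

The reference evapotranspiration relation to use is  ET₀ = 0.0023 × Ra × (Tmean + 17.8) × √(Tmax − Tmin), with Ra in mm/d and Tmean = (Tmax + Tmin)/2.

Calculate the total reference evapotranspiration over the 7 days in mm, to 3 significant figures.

39.1 mm

Tmean = (35.3 + 18.0)/2 = 26.65 °C
ET₀ = 0.0023 × 13.12 × (26.65 + 17.8) × √17.3 = 0.0023 × 13.12 × 44.45 × 4.1593 = 5.5790 mm/d
Over 7 days: 5.5790 × 7 = 39.053 mm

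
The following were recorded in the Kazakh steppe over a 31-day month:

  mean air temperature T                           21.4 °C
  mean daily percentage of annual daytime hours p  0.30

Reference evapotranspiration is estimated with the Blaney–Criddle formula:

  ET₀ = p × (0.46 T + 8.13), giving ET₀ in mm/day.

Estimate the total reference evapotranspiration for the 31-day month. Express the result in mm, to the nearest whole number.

167 mm

ET₀ = 0.30 × (0.46 × 21.4 + 8.13) = 0.30 × 17.974 = 5.3922 mm/d
Monthly total = 5.3922 × 31 = 167.158 mm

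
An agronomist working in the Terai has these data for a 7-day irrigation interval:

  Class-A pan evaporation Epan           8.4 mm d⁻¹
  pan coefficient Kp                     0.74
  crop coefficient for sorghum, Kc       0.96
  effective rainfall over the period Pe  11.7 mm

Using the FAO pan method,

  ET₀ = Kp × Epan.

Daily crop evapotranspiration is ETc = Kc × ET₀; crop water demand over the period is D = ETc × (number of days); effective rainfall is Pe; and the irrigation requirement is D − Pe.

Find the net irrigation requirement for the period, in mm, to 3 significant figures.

ET₀ = 0.74 × 8.4 = 6.2160 mm/d
ETc = Kc × ET₀ = 0.96 × 6.2160 = 5.9674 mm/d
Crop demand D = ETc × 7 d = 5.9674 × 7 = 41.772 mm
D − Pe = 41.772 − 11.7 = 30.072 mm

30.1 mm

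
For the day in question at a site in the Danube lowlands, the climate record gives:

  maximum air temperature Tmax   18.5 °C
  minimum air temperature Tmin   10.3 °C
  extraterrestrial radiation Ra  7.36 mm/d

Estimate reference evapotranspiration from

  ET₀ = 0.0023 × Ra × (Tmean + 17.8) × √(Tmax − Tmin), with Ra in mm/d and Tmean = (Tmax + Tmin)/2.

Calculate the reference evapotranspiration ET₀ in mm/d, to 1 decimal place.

Tmean = (18.5 + 10.3)/2 = 14.40 °C
ET₀ = 0.0023 × 7.36 × (14.40 + 17.8) × √8.2 = 0.0023 × 7.36 × 32.20 × 2.8636 = 1.5609 mm/d

1.6 mm/d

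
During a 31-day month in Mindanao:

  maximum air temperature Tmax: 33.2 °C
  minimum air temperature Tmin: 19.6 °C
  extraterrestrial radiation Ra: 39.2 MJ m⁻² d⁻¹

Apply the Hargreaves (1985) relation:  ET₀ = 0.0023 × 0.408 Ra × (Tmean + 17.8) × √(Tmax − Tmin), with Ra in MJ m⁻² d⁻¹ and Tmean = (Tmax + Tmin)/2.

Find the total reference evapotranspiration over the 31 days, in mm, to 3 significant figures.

186 mm

Tmean = (33.2 + 19.6)/2 = 26.40 °C
0.408 Ra = 0.408 × 39.2 = 15.9936 mm/d equivalent
ET₀ = 0.0023 × 15.9936 × (26.40 + 17.8) × √13.6 = 0.0023 × 15.9936 × 44.20 × 3.6878 = 5.9960 mm/d
Over 31 days: 5.9960 × 31 = 185.876 mm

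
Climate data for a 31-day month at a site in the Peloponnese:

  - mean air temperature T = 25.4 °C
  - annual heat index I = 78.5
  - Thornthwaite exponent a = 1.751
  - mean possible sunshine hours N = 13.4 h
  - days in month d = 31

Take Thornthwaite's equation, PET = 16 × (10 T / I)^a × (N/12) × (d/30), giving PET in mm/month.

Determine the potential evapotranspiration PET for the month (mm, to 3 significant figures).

10T/I = 10 × 25.4 / 78.5 = 3.2357
(10T/I)^a = 3.2357^1.751 = 7.8155
Uncorrected PET = 16 × 7.8155 = 125.048 mm
Correction = (N/12)(d/30) = (13.4/12)(31/30) = 1.1539
PET = 125.048 × 1.1539 = 144.293 mm/month

144 mm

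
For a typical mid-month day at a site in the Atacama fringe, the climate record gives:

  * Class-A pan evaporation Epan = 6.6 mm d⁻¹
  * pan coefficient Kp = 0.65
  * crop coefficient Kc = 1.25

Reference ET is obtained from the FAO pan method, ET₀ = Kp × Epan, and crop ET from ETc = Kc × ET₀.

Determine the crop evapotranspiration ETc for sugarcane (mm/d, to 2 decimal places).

ET₀ = 0.65 × 6.6 = 4.2900 mm/d
ETc = Kc × ET₀ = 1.25 × 4.2900 = 5.3625 mm/d

5.36 mm/d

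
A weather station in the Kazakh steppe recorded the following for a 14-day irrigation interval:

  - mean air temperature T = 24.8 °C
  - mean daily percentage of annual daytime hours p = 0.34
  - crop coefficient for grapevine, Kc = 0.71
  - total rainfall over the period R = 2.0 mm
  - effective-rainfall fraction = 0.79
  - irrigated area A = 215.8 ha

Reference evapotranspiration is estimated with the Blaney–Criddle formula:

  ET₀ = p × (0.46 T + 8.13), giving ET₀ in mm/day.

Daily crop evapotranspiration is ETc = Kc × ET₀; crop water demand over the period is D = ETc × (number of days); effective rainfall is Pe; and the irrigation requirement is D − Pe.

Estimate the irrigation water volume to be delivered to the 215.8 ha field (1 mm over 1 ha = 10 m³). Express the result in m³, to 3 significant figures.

139000 m³

ET₀ = 0.34 × (0.46 × 24.8 + 8.13) = 0.34 × 19.538 = 6.6429 mm/d
ETc = Kc × ET₀ = 0.71 × 6.6429 = 4.7165 mm/d
Crop demand D = ETc × 14 d = 4.7165 × 14 = 66.031 mm
Pe = 0.79 × 2.0 = 1.580 mm
D − Pe = 66.031 − 1.580 = 64.451 mm
Volume = 64.451 mm × 215.8 ha × 10 = 139085.3 m³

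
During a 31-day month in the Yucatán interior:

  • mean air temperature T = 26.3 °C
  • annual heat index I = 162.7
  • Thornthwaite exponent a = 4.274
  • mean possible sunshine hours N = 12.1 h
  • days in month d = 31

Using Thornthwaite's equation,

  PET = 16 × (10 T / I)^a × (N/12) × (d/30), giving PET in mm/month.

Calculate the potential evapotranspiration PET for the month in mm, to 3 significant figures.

130 mm

10T/I = 10 × 26.3 / 162.7 = 1.6165
(10T/I)^a = 1.6165^4.274 = 7.7885
Uncorrected PET = 16 × 7.7885 = 124.616 mm
Correction = (N/12)(d/30) = (12.1/12)(31/30) = 1.0419
PET = 124.616 × 1.0419 = 129.837 mm/month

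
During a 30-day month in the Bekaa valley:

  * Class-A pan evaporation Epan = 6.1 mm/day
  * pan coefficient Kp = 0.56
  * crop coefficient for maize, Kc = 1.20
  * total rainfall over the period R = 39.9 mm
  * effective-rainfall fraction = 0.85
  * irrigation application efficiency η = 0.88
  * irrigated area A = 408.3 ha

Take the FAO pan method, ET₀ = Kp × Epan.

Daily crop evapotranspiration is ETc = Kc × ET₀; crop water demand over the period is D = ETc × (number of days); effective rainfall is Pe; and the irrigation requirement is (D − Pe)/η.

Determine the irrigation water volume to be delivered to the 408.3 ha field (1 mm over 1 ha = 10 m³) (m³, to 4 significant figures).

413200 m³

ET₀ = 0.56 × 6.1 = 3.4160 mm/d
ETc = Kc × ET₀ = 1.20 × 3.4160 = 4.0992 mm/d
Crop demand D = ETc × 30 d = 4.0992 × 30 = 122.976 mm
Pe = 0.85 × 39.9 = 33.915 mm
D − Pe = 122.976 − 33.915 = 89.061 mm
Gross irrigation = 89.061 / 0.88 = 101.206 mm
Volume = 101.206 mm × 408.3 ha × 10 = 413224.1 m³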